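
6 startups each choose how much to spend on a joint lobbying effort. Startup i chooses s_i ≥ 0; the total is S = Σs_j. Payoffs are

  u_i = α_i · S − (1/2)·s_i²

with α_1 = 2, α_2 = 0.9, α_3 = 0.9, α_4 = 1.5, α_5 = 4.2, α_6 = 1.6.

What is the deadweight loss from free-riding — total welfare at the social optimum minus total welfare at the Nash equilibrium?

260.455

Startup i's FOC: ∂u_i/∂s_i = α_i − s_i = 0, so s_i* = α_i.
NE contributions = (2, 0.9, 0.9, 1.5, 4.2, 1.6); S = 11.1.
W^NE = (Σα)·S − ½Σα_i² = 11.1² − ½·28.07 = 109.175.
Planner sets s_i = Σα_j = 11.1 for every i, so S^SO = 6·11.1 = 66.6.
W^SO = (Σα)·S^SO − ½·6·(Σα)² = (6/2)·11.1² = 369.63.
Deadweight loss = W^SO − W^NE = 260.455.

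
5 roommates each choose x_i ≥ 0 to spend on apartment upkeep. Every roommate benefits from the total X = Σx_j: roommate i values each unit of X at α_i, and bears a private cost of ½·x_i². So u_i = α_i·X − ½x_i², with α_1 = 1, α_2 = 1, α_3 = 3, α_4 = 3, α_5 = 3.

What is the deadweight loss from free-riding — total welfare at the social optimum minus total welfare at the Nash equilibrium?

196

Roommate i's FOC: ∂u_i/∂x_i = α_i − x_i = 0, so x_i* = α_i.
NE contributions = (1, 1, 3, 3, 3); X = 11.
W^NE = (Σα)·X − ½Σα_i² = 11² − ½·29 = 106.5.
Planner sets x_i = Σα_j = 11 for every i, so X^SO = 5·11 = 55.
W^SO = (Σα)·X^SO − ½·5·(Σα)² = (5/2)·11² = 302.5.
Deadweight loss = W^SO − W^NE = 196.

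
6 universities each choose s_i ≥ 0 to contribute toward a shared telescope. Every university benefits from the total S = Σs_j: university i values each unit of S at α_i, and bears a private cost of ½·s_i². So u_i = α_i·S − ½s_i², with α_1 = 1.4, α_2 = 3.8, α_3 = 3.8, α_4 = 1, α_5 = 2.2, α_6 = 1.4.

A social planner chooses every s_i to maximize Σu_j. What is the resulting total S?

Planner FOC: ∂(Σu_j)/∂s_i = (Σα_j) − s_i = 0, so s_i^SO = Σα_j = 13.6 for every i; S^SO = 81.6.

81.6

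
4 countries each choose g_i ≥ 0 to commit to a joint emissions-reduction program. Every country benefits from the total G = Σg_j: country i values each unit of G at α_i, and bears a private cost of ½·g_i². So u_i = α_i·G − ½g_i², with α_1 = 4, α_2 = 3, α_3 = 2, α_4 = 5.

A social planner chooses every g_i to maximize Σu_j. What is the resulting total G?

56

Planner FOC: ∂(Σu_j)/∂g_i = (Σα_j) − g_i = 0, so g_i^SO = Σα_j = 14 for every i; G^SO = 56.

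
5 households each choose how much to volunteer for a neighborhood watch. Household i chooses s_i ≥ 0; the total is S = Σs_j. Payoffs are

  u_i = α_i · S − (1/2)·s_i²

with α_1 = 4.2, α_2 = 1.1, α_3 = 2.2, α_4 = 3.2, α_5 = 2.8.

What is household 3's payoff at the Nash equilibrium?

27.28

Household i's FOC: ∂u_i/∂s_i = α_i − s_i = 0, so s_i* = α_i.
NE contributions = (4.2, 1.1, 2.2, 3.2, 2.8); S = 13.5.
u_3 = α_3·S − ½·(s_3)² = 2.2·13.5 − ½·2.2² = 27.28.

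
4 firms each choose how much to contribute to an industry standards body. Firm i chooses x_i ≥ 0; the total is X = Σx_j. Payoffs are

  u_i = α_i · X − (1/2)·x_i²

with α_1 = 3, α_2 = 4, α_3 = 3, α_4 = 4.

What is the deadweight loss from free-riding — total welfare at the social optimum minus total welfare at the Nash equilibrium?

Firm i's FOC: ∂u_i/∂x_i = α_i − x_i = 0, so x_i* = α_i.
NE contributions = (3, 4, 3, 4); X = 14.
W^NE = (Σα)·X − ½Σα_i² = 14² − ½·50 = 171.
Planner sets x_i = Σα_j = 14 for every i, so X^SO = 4·14 = 56.
W^SO = (Σα)·X^SO − ½·4·(Σα)² = (4/2)·14² = 392.
Deadweight loss = W^SO − W^NE = 221.

221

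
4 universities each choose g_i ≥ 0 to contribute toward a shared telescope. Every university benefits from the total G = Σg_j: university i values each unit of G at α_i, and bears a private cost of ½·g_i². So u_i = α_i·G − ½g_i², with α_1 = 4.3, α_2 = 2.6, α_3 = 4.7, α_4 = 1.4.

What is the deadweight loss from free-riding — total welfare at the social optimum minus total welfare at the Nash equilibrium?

193.65

University i's FOC: ∂u_i/∂g_i = α_i − g_i = 0, so g_i* = α_i.
NE contributions = (4.3, 2.6, 4.7, 1.4); G = 13.
W^NE = (Σα)·G − ½Σα_i² = 13² − ½·49.3 = 144.35.
Planner sets g_i = Σα_j = 13 for every i, so G^SO = 4·13 = 52.
W^SO = (Σα)·G^SO − ½·4·(Σα)² = (4/2)·13² = 338.
Deadweight loss = W^SO − W^NE = 193.65.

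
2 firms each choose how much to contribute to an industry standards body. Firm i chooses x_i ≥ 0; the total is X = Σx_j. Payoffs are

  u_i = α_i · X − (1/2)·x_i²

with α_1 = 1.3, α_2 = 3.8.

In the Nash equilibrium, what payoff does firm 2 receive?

Firm i's FOC: ∂u_i/∂x_i = α_i − x_i = 0, so x_i* = α_i.
NE contributions = (1.3, 3.8); X = 5.1.
u_2 = α_2·X − ½·(x_2)² = 3.8·5.1 − ½·3.8² = 12.16.

12.16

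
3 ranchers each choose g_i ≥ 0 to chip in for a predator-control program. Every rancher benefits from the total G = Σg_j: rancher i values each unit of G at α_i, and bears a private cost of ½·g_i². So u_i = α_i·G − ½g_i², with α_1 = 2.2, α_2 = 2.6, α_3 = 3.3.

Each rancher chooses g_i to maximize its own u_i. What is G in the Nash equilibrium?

Rancher i's FOC: ∂u_i/∂g_i = α_i − g_i = 0, so g_i* = α_i.
NE contributions = (2.2, 2.6, 3.3); G = 8.1.

8.1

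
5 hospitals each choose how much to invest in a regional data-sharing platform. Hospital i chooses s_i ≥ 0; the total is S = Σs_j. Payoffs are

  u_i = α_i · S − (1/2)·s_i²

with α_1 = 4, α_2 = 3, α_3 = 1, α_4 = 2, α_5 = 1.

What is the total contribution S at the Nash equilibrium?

11

Hospital i's FOC: ∂u_i/∂s_i = α_i − s_i = 0, so s_i* = α_i.
NE contributions = (4, 3, 1, 2, 1); S = 11.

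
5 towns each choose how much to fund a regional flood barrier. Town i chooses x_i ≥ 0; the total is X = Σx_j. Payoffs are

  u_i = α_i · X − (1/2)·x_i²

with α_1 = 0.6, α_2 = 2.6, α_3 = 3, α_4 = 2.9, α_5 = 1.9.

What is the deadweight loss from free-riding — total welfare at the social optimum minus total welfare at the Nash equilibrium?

195.57

Town i's FOC: ∂u_i/∂x_i = α_i − x_i = 0, so x_i* = α_i.
NE contributions = (0.6, 2.6, 3, 2.9, 1.9); X = 11.
W^NE = (Σα)·X − ½Σα_i² = 11² − ½·28.14 = 106.93.
Planner sets x_i = Σα_j = 11 for every i, so X^SO = 5·11 = 55.
W^SO = (Σα)·X^SO − ½·5·(Σα)² = (5/2)·11² = 302.5.
Deadweight loss = W^SO − W^NE = 195.57.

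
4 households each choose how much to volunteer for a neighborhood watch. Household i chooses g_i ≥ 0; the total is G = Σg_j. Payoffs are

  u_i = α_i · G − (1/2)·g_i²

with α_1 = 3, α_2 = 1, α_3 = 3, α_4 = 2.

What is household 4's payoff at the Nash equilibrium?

Household i's FOC: ∂u_i/∂g_i = α_i − g_i = 0, so g_i* = α_i.
NE contributions = (3, 1, 3, 2); G = 9.
u_4 = α_4·G − ½·(g_4)² = 2·9 − ½·2² = 16.

16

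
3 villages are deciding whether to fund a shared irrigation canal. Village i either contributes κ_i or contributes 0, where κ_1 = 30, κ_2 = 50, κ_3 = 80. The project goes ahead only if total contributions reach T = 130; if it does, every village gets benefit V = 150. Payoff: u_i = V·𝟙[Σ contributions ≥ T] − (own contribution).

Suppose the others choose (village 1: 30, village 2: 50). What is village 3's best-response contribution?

Others' total = 80. Contributing 80 brings total to 160 ≥ 130: gain V − κ_3 = 70.
Best response: 80.

80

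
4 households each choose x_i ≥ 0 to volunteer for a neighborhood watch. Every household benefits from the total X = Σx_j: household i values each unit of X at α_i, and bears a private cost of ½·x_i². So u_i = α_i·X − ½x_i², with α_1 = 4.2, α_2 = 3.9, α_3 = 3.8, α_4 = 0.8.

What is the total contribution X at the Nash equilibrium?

12.7

Household i's FOC: ∂u_i/∂x_i = α_i − x_i = 0, so x_i* = α_i.
NE contributions = (4.2, 3.9, 3.8, 0.8); X = 12.7.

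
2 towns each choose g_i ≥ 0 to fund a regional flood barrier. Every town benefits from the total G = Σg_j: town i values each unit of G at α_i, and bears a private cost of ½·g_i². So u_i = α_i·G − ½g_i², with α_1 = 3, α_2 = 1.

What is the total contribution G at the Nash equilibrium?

Town i's FOC: ∂u_i/∂g_i = α_i − g_i = 0, so g_i* = α_i.
NE contributions = (3, 1); G = 4.

4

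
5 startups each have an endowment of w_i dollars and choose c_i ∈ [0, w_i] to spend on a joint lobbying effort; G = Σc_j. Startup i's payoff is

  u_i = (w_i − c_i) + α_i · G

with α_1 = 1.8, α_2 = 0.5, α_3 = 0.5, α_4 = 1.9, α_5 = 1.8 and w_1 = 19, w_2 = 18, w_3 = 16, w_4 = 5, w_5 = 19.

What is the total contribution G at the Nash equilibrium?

43

∂u_i/∂c_i = α_i − 1, so startup i contributes w_i if α_i > 1, else 0.
α_i > 1 for i ∈ {1, 4, 5}; NE contributions (19, 0, 0, 5, 19), G = 43.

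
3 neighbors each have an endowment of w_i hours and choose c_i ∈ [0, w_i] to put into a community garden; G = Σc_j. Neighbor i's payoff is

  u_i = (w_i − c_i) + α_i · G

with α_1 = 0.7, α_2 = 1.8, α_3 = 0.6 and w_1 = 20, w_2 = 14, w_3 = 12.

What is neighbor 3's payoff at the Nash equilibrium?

20.4

∂u_i/∂c_i = α_i − 1, so neighbor i contributes w_i if α_i > 1, else 0.
α_i > 1 for i ∈ {2}; NE contributions (0, 14, 0), G = 14.
u_3 = (12 − 0) + 0.6·14 = 20.4.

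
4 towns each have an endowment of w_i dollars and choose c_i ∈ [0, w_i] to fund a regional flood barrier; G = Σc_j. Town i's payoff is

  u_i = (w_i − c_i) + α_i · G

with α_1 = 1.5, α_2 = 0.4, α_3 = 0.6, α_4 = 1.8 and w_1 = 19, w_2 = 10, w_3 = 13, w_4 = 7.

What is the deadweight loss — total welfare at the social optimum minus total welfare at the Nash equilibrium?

∂u_i/∂c_i = α_i − 1, so town i contributes w_i if α_i > 1, else 0.
α_i > 1 for i ∈ {1, 4}; NE contributions (19, 0, 0, 7), G = 26.
W^NE = Σw_i − G^NE + (Σα_i)·G^NE = 49 + 3.3·26 = 134.8.
Planner: ∂(Σu_j)/∂c_i = Σα_j − 1 = 3.3 > 0, so everyone contributes w_i; G^SO = 49, W^SO = 49 + 3.3·49 = 210.7.
Deadweight loss = 75.9.

75.9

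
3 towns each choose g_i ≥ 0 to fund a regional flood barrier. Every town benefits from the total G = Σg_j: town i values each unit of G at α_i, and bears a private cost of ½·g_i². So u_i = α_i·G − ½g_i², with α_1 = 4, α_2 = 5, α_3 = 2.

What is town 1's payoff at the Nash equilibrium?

Town i's FOC: ∂u_i/∂g_i = α_i − g_i = 0, so g_i* = α_i.
NE contributions = (4, 5, 2); G = 11.
u_1 = α_1·G − ½·(g_1)² = 4·11 − ½·4² = 36.

36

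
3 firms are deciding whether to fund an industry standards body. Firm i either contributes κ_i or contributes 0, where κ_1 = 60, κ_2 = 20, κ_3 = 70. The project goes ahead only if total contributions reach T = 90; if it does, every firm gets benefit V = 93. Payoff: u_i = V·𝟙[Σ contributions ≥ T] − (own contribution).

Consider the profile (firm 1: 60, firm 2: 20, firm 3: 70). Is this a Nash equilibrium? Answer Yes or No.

Total = 150 ≥ 90: provided.
Firm 1 (pledges 60, payoff 33): dropping to 0 → total 90, payoff 93. Profitable deviation.

No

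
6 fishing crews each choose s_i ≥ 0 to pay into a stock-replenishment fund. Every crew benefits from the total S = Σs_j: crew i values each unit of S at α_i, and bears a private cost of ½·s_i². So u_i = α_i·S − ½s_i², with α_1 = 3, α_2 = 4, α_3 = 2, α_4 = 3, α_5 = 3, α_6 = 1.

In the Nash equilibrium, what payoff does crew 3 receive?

Crew i's FOC: ∂u_i/∂s_i = α_i − s_i = 0, so s_i* = α_i.
NE contributions = (3, 4, 2, 3, 3, 1); S = 16.
u_3 = α_3·S − ½·(s_3)² = 2·16 − ½·2² = 30.

30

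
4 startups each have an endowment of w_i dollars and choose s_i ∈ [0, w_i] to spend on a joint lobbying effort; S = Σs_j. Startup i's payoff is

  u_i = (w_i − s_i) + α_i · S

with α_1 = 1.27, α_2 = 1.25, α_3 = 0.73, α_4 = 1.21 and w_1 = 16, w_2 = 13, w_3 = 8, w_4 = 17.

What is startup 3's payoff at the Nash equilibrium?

41.58

∂u_i/∂s_i = α_i − 1, so startup i contributes w_i if α_i > 1, else 0.
α_i > 1 for i ∈ {1, 2, 4}; NE contributions (16, 13, 0, 17), S = 46.
u_3 = (8 − 0) + 0.73·46 = 41.58.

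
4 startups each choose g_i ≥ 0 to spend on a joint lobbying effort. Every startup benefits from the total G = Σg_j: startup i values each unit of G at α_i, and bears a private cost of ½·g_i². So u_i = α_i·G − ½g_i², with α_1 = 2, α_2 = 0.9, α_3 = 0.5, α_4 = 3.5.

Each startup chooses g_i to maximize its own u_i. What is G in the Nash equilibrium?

6.9

Startup i's FOC: ∂u_i/∂g_i = α_i − g_i = 0, so g_i* = α_i.
NE contributions = (2, 0.9, 0.5, 3.5); G = 6.9.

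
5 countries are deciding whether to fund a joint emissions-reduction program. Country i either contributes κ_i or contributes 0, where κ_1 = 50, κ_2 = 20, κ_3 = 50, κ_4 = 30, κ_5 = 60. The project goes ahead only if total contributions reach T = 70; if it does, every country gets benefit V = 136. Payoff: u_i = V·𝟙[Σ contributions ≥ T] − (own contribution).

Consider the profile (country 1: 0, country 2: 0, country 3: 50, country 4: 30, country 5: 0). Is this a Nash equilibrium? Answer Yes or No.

Yes

Total = 80 ≥ 70: provided.
Country 1 (pledges 0, payoff 136): pledging 50 → total 130, payoff 86. No gain.
Country 2 (pledges 0, payoff 136): pledging 20 → total 100, payoff 116. No gain.
Country 3 (pledges 50, payoff 86): dropping to 0 → total 30, payoff 0. No gain.
Country 4 (pledges 30, payoff 106): dropping to 0 → total 50, payoff 0. No gain.
Country 5 (pledges 0, payoff 136): pledging 60 → total 140, payoff 76. No gain.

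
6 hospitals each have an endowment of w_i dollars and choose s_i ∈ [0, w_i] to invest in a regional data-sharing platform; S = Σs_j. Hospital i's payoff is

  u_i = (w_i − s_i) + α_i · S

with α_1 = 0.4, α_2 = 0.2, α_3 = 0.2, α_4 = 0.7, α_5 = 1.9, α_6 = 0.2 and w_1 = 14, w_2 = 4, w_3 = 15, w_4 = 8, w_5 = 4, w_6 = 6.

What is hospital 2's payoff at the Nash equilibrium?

4.8

∂u_i/∂s_i = α_i − 1, so hospital i contributes w_i if α_i > 1, else 0.
α_i > 1 for i ∈ {5}; NE contributions (0, 0, 0, 0, 4, 0), S = 4.
u_2 = (4 − 0) + 0.2·4 = 4.8.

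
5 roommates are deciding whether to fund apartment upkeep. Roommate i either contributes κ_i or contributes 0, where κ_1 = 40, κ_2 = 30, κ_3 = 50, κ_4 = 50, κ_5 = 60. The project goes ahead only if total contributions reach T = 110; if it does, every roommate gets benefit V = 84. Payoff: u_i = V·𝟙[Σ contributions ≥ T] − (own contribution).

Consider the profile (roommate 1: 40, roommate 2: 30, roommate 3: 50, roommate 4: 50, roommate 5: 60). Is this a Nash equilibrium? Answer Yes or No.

No

Total = 230 ≥ 110: provided.
Roommate 1 (pledges 40, payoff 44): dropping to 0 → total 190, payoff 84. Profitable deviation.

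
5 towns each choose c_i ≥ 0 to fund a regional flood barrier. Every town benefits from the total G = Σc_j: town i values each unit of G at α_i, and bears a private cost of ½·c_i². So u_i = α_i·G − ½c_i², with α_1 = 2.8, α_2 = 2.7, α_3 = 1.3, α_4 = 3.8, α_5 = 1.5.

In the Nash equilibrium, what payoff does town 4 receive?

38.76

Town i's FOC: ∂u_i/∂c_i = α_i − c_i = 0, so c_i* = α_i.
NE contributions = (2.8, 2.7, 1.3, 3.8, 1.5); G = 12.1.
u_4 = α_4·G − ½·(c_4)² = 3.8·12.1 − ½·3.8² = 38.76.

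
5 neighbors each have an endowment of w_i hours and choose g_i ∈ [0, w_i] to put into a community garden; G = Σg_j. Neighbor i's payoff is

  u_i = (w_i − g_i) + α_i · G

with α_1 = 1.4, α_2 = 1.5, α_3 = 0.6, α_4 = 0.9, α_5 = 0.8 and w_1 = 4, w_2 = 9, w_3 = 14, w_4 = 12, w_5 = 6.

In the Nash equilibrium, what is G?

∂u_i/∂g_i = α_i − 1, so neighbor i contributes w_i if α_i > 1, else 0.
α_i > 1 for i ∈ {1, 2}; NE contributions (4, 9, 0, 0, 0), G = 13.

13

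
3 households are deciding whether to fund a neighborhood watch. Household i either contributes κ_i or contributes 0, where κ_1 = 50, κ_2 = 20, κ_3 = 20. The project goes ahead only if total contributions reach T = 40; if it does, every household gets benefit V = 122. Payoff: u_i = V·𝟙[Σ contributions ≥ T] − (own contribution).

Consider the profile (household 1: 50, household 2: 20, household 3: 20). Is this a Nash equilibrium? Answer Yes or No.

No

Total = 90 ≥ 40: provided.
Household 1 (pledges 50, payoff 72): dropping to 0 → total 40, payoff 122. Profitable deviation.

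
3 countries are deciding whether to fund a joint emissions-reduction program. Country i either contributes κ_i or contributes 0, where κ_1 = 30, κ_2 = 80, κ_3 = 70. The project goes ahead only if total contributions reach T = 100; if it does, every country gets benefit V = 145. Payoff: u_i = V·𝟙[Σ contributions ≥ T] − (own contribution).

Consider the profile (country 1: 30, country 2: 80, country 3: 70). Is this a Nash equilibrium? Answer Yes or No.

No

Total = 180 ≥ 100: provided.
Country 1 (pledges 30, payoff 115): dropping to 0 → total 150, payoff 145. Profitable deviation.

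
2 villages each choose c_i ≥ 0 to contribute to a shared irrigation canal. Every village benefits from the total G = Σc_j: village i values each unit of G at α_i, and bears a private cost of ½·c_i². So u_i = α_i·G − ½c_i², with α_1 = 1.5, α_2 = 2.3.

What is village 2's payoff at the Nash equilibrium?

6.095

Village i's FOC: ∂u_i/∂c_i = α_i − c_i = 0, so c_i* = α_i.
NE contributions = (1.5, 2.3); G = 3.8.
u_2 = α_2·G − ½·(c_2)² = 2.3·3.8 − ½·2.3² = 6.095.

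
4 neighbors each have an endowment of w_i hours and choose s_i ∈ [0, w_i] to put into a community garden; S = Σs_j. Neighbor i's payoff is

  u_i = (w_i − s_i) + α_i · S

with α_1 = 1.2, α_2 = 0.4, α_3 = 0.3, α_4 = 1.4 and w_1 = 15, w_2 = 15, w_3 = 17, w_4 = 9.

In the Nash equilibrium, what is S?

∂u_i/∂s_i = α_i − 1, so neighbor i contributes w_i if α_i > 1, else 0.
α_i > 1 for i ∈ {1, 4}; NE contributions (15, 0, 0, 9), S = 24.

24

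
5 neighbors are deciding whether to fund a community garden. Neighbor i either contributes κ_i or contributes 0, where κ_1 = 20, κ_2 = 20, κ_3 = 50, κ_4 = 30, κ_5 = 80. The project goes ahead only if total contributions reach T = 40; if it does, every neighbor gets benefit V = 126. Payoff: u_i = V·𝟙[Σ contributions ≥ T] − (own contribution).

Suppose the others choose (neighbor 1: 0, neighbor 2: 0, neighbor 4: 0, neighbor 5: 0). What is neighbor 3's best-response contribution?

Others' total = 0. Contributing 50 brings total to 50 ≥ 40: gain V − κ_3 = 76.
Best response: 50.

50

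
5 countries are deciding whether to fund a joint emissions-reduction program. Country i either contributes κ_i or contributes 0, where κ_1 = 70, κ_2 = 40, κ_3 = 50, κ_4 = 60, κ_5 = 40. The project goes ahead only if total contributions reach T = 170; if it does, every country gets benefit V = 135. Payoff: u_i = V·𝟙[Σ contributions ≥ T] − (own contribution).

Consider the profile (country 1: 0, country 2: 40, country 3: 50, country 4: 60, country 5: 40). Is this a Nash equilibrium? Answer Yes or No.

Total = 190 ≥ 170: provided.
Country 1 (pledges 0, payoff 135): pledging 70 → total 260, payoff 65. No gain.
Country 2 (pledges 40, payoff 95): dropping to 0 → total 150, payoff 0. No gain.
Country 3 (pledges 50, payoff 85): dropping to 0 → total 140, payoff 0. No gain.
Country 4 (pledges 60, payoff 75): dropping to 0 → total 130, payoff 0. No gain.
Country 5 (pledges 40, payoff 95): dropping to 0 → total 150, payoff 0. No gain.

Yes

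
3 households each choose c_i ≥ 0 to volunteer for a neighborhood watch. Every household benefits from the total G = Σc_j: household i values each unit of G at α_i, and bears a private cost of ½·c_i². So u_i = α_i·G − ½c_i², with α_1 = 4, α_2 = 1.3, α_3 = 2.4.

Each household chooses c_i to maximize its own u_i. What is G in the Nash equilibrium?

7.7

Household i's FOC: ∂u_i/∂c_i = α_i − c_i = 0, so c_i* = α_i.
NE contributions = (4, 1.3, 2.4); G = 7.7.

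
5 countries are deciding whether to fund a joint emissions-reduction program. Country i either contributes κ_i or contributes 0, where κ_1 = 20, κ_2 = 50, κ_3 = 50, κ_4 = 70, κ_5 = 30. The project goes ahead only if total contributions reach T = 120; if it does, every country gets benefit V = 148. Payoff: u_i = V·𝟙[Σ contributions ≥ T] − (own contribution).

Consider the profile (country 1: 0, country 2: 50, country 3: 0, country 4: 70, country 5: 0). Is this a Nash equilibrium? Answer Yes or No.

Total = 120 ≥ 120: provided.
Country 1 (pledges 0, payoff 148): pledging 20 → total 140, payoff 128. No gain.
Country 2 (pledges 50, payoff 98): dropping to 0 → total 70, payoff 0. No gain.
Country 3 (pledges 0, payoff 148): pledging 50 → total 170, payoff 98. No gain.
Country 4 (pledges 70, payoff 78): dropping to 0 → total 50, payoff 0. No gain.
Country 5 (pledges 0, payoff 148): pledging 30 → total 150, payoff 118. No gain.

Yes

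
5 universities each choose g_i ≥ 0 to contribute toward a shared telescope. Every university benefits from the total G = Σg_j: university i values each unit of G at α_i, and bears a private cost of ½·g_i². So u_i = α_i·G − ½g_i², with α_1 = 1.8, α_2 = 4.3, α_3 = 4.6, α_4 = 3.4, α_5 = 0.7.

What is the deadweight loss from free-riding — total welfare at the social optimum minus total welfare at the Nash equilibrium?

356.03

University i's FOC: ∂u_i/∂g_i = α_i − g_i = 0, so g_i* = α_i.
NE contributions = (1.8, 4.3, 4.6, 3.4, 0.7); G = 14.8.
W^NE = (Σα)·G − ½Σα_i² = 14.8² − ½·54.94 = 191.57.
Planner sets g_i = Σα_j = 14.8 for every i, so G^SO = 5·14.8 = 74.
W^SO = (Σα)·G^SO − ½·5·(Σα)² = (5/2)·14.8² = 547.6.
Deadweight loss = W^SO − W^NE = 356.03.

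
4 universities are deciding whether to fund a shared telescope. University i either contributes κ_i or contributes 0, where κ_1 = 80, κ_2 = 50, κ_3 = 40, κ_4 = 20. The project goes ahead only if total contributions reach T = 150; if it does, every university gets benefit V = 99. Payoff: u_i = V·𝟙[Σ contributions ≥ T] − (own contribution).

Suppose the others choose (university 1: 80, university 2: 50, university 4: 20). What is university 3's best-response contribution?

Others' total = 150 ≥ 150; contributing adds cost 40 for no extra benefit.
Best response: 0.

0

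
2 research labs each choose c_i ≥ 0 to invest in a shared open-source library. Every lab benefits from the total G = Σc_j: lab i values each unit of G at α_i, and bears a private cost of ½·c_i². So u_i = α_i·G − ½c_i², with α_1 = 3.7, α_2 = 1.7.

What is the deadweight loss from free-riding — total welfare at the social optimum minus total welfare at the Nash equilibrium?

Lab i's FOC: ∂u_i/∂c_i = α_i − c_i = 0, so c_i* = α_i.
NE contributions = (3.7, 1.7); G = 5.4.
W^NE = (Σα)·G − ½Σα_i² = 5.4² − ½·16.58 = 20.87.
Planner sets c_i = Σα_j = 5.4 for every i, so G^SO = 2·5.4 = 10.8.
W^SO = (Σα)·G^SO − ½·2·(Σα)² = (2/2)·5.4² = 29.16.
Deadweight loss = W^SO − W^NE = 8.29.

8.29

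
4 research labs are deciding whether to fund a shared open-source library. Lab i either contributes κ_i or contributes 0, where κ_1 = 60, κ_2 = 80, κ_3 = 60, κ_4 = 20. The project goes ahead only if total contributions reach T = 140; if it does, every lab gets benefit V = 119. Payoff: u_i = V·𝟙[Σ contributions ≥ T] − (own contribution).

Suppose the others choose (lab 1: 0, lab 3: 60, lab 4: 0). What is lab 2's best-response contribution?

80

Others' total = 60. Contributing 80 brings total to 140 ≥ 140: gain V − κ_2 = 39.
Best response: 80.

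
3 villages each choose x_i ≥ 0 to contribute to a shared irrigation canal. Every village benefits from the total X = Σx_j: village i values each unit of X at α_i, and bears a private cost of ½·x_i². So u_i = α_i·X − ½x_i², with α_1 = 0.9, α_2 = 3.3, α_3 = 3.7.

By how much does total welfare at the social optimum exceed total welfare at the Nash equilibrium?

43.9

Village i's FOC: ∂u_i/∂x_i = α_i − x_i = 0, so x_i* = α_i.
NE contributions = (0.9, 3.3, 3.7); X = 7.9.
W^NE = (Σα)·X − ½Σα_i² = 7.9² − ½·25.39 = 49.715.
Planner sets x_i = Σα_j = 7.9 for every i, so X^SO = 3·7.9 = 23.7.
W^SO = (Σα)·X^SO − ½·3·(Σα)² = (3/2)·7.9² = 93.615.
Deadweight loss = W^SO − W^NE = 43.9.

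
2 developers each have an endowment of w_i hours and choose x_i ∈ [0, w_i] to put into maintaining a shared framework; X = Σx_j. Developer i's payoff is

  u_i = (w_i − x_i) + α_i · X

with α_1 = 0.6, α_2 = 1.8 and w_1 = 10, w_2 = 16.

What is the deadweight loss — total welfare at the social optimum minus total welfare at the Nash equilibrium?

∂u_i/∂x_i = α_i − 1, so developer i contributes w_i if α_i > 1, else 0.
α_i > 1 for i ∈ {2}; NE contributions (0, 16), X = 16.
W^NE = Σw_i − X^NE + (Σα_i)·X^NE = 26 + 1.4·16 = 48.4.
Planner: ∂(Σu_j)/∂x_i = Σα_j − 1 = 1.4 > 0, so everyone contributes w_i; X^SO = 26, W^SO = 26 + 1.4·26 = 62.4.
Deadweight loss = 14.

14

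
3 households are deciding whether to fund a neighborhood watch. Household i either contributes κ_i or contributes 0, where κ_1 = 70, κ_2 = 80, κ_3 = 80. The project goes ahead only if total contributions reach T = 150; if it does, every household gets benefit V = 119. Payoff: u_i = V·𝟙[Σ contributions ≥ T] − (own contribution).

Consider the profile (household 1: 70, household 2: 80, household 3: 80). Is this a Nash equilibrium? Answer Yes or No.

No

Total = 230 ≥ 150: provided.
Household 1 (pledges 70, payoff 49): dropping to 0 → total 160, payoff 119. Profitable deviation.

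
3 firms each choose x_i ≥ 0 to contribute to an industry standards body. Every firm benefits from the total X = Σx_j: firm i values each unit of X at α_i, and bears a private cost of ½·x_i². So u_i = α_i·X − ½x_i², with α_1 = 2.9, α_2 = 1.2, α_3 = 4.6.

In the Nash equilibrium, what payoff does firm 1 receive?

21.025

Firm i's FOC: ∂u_i/∂x_i = α_i − x_i = 0, so x_i* = α_i.
NE contributions = (2.9, 1.2, 4.6); X = 8.7.
u_1 = α_1·X − ½·(x_1)² = 2.9·8.7 − ½·2.9² = 21.025.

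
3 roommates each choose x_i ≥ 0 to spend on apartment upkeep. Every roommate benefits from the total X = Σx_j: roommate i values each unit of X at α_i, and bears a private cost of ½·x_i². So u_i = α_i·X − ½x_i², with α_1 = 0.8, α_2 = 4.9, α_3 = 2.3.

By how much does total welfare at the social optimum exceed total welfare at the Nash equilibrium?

Roommate i's FOC: ∂u_i/∂x_i = α_i − x_i = 0, so x_i* = α_i.
NE contributions = (0.8, 4.9, 2.3); X = 8.
W^NE = (Σα)·X − ½Σα_i² = 8² − ½·29.94 = 49.03.
Planner sets x_i = Σα_j = 8 for every i, so X^SO = 3·8 = 24.
W^SO = (Σα)·X^SO − ½·3·(Σα)² = (3/2)·8² = 96.
Deadweight loss = W^SO − W^NE = 46.97.

46.97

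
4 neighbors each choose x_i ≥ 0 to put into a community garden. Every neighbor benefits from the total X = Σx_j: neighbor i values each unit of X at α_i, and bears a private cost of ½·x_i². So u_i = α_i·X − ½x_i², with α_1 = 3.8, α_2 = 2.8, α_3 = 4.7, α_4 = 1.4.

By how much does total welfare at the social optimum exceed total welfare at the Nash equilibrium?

Neighbor i's FOC: ∂u_i/∂x_i = α_i − x_i = 0, so x_i* = α_i.
NE contributions = (3.8, 2.8, 4.7, 1.4); X = 12.7.
W^NE = (Σα)·X − ½Σα_i² = 12.7² − ½·46.33 = 138.125.
Planner sets x_i = Σα_j = 12.7 for every i, so X^SO = 4·12.7 = 50.8.
W^SO = (Σα)·X^SO − ½·4·(Σα)² = (4/2)·12.7² = 322.58.
Deadweight loss = W^SO − W^NE = 184.455.

184.455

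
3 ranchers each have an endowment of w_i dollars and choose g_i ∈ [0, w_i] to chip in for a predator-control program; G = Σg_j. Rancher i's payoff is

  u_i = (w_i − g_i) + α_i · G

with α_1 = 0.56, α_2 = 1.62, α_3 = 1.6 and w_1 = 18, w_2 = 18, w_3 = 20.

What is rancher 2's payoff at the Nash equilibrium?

61.56

∂u_i/∂g_i = α_i − 1, so rancher i contributes w_i if α_i > 1, else 0.
α_i > 1 for i ∈ {2, 3}; NE contributions (0, 18, 20), G = 38.
u_2 = (18 − 18) + 1.62·38 = 61.56.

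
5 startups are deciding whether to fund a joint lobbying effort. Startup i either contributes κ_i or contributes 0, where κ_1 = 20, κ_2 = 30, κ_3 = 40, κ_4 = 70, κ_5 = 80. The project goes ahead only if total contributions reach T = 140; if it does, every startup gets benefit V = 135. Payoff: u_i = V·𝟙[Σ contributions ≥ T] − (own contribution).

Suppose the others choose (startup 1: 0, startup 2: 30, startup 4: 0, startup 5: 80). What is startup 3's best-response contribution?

40

Others' total = 110. Contributing 40 brings total to 150 ≥ 140: gain V − κ_3 = 95.
Best response: 40.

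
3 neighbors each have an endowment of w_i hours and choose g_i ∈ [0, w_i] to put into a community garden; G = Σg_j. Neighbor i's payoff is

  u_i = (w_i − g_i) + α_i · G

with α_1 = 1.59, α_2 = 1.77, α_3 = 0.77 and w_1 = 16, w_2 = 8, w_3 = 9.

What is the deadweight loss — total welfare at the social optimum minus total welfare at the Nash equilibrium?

∂u_i/∂g_i = α_i − 1, so neighbor i contributes w_i if α_i > 1, else 0.
α_i > 1 for i ∈ {1, 2}; NE contributions (16, 8, 0), G = 24.
W^NE = Σw_i − G^NE + (Σα_i)·G^NE = 33 + 3.13·24 = 108.12.
Planner: ∂(Σu_j)/∂g_i = Σα_j − 1 = 3.13 > 0, so everyone contributes w_i; G^SO = 33, W^SO = 33 + 3.13·33 = 136.29.
Deadweight loss = 28.17.

28.17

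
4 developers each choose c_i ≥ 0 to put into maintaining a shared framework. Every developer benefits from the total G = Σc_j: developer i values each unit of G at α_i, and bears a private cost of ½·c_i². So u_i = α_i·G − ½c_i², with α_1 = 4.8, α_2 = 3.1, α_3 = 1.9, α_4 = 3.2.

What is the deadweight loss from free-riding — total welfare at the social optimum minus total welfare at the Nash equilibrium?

Developer i's FOC: ∂u_i/∂c_i = α_i − c_i = 0, so c_i* = α_i.
NE contributions = (4.8, 3.1, 1.9, 3.2); G = 13.
W^NE = (Σα)·G − ½Σα_i² = 13² − ½·46.5 = 145.75.
Planner sets c_i = Σα_j = 13 for every i, so G^SO = 4·13 = 52.
W^SO = (Σα)·G^SO − ½·4·(Σα)² = (4/2)·13² = 338.
Deadweight loss = W^SO − W^NE = 192.25.

192.25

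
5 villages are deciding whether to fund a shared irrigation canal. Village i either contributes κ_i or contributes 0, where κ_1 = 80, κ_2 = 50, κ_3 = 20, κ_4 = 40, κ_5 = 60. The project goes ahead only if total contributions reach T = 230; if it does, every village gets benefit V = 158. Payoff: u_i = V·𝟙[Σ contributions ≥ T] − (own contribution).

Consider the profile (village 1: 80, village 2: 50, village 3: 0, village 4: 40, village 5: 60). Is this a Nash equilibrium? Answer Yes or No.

Total = 230 ≥ 230: provided.
Village 1 (pledges 80, payoff 78): dropping to 0 → total 150, payoff 0. No gain.
Village 2 (pledges 50, payoff 108): dropping to 0 → total 180, payoff 0. No gain.
Village 3 (pledges 0, payoff 158): pledging 20 → total 250, payoff 138. No gain.
Village 4 (pledges 40, payoff 118): dropping to 0 → total 190, payoff 0. No gain.
Village 5 (pledges 60, payoff 98): dropping to 0 → total 170, payoff 0. No gain.

Yes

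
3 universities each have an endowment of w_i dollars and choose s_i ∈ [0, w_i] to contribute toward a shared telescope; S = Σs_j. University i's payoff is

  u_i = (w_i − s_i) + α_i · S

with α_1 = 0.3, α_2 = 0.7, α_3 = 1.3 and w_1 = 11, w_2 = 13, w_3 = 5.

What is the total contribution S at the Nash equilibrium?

5

∂u_i/∂s_i = α_i − 1, so university i contributes w_i if α_i > 1, else 0.
α_i > 1 for i ∈ {3}; NE contributions (0, 0, 5), S = 5.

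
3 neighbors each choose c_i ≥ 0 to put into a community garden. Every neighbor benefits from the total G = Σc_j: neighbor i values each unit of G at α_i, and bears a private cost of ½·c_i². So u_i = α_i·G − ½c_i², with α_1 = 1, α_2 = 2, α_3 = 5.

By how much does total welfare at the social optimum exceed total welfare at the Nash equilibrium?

47

Neighbor i's FOC: ∂u_i/∂c_i = α_i − c_i = 0, so c_i* = α_i.
NE contributions = (1, 2, 5); G = 8.
W^NE = (Σα)·G − ½Σα_i² = 8² − ½·30 = 49.
Planner sets c_i = Σα_j = 8 for every i, so G^SO = 3·8 = 24.
W^SO = (Σα)·G^SO − ½·3·(Σα)² = (3/2)·8² = 96.
Deadweight loss = W^SO − W^NE = 47.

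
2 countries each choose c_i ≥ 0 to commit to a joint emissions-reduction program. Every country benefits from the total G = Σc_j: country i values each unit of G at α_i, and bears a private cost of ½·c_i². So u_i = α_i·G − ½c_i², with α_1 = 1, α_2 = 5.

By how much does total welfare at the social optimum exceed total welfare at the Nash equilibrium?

Country i's FOC: ∂u_i/∂c_i = α_i − c_i = 0, so c_i* = α_i.
NE contributions = (1, 5); G = 6.
W^NE = (Σα)·G − ½Σα_i² = 6² − ½·26 = 23.
Planner sets c_i = Σα_j = 6 for every i, so G^SO = 2·6 = 12.
W^SO = (Σα)·G^SO − ½·2·(Σα)² = (2/2)·6² = 36.
Deadweight loss = W^SO − W^NE = 13.

13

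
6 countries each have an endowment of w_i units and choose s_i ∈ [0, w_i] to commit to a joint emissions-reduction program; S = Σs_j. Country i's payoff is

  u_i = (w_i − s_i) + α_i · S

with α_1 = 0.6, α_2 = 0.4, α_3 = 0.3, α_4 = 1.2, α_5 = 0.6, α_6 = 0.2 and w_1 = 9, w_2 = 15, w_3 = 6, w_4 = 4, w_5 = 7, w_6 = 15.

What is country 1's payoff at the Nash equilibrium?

11.4

∂u_i/∂s_i = α_i − 1, so country i contributes w_i if α_i > 1, else 0.
α_i > 1 for i ∈ {4}; NE contributions (0, 0, 0, 4, 0, 0), S = 4.
u_1 = (9 − 0) + 0.6·4 = 11.4.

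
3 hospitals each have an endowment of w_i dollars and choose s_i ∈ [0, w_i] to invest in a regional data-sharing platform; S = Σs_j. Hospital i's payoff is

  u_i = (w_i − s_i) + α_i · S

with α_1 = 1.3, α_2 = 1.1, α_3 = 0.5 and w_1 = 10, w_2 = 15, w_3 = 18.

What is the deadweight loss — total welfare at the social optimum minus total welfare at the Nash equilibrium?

∂u_i/∂s_i = α_i − 1, so hospital i contributes w_i if α_i > 1, else 0.
α_i > 1 for i ∈ {1, 2}; NE contributions (10, 15, 0), S = 25.
W^NE = Σw_i − S^NE + (Σα_i)·S^NE = 43 + 1.9·25 = 90.5.
Planner: ∂(Σu_j)/∂s_i = Σα_j − 1 = 1.9 > 0, so everyone contributes w_i; S^SO = 43, W^SO = 43 + 1.9·43 = 124.7.
Deadweight loss = 34.2.

34.2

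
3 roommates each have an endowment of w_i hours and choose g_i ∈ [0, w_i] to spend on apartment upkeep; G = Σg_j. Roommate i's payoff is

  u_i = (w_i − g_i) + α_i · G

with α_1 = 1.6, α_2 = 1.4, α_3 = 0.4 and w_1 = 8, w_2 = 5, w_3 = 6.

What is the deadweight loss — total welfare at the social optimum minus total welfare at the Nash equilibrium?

∂u_i/∂g_i = α_i − 1, so roommate i contributes w_i if α_i > 1, else 0.
α_i > 1 for i ∈ {1, 2}; NE contributions (8, 5, 0), G = 13.
W^NE = Σw_i − G^NE + (Σα_i)·G^NE = 19 + 2.4·13 = 50.2.
Planner: ∂(Σu_j)/∂g_i = Σα_j − 1 = 2.4 > 0, so everyone contributes w_i; G^SO = 19, W^SO = 19 + 2.4·19 = 64.6.
Deadweight loss = 14.4.

14.4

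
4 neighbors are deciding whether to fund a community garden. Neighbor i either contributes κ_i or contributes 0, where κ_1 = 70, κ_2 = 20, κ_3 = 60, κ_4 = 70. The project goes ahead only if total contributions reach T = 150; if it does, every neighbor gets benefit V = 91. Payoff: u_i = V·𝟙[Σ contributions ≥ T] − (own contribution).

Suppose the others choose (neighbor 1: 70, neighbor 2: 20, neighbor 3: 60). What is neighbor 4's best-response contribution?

Others' total = 150 ≥ 150; contributing adds cost 70 for no extra benefit.
Best response: 0.

0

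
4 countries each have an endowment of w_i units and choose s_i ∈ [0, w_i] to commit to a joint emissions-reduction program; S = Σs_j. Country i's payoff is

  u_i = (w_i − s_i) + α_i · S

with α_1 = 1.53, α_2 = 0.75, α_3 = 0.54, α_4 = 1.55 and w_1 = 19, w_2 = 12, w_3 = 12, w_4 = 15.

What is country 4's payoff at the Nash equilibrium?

52.7

∂u_i/∂s_i = α_i − 1, so country i contributes w_i if α_i > 1, else 0.
α_i > 1 for i ∈ {1, 4}; NE contributions (19, 0, 0, 15), S = 34.
u_4 = (15 − 15) + 1.55·34 = 52.7.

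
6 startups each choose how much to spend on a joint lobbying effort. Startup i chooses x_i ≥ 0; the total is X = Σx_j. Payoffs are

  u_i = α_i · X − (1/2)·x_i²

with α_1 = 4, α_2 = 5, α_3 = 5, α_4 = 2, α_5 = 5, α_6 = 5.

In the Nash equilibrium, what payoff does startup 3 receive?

117.5

Startup i's FOC: ∂u_i/∂x_i = α_i − x_i = 0, so x_i* = α_i.
NE contributions = (4, 5, 5, 2, 5, 5); X = 26.
u_3 = α_3·X − ½·(x_3)² = 5·26 − ½·5² = 117.5.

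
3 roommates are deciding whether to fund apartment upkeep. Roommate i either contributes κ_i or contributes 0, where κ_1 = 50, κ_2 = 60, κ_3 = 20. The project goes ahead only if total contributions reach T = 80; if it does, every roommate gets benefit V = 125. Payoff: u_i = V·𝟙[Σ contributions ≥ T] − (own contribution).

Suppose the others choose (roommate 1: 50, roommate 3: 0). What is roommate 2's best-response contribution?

Others' total = 50. Contributing 60 brings total to 110 ≥ 80: gain V − κ_2 = 65.
Best response: 60.

60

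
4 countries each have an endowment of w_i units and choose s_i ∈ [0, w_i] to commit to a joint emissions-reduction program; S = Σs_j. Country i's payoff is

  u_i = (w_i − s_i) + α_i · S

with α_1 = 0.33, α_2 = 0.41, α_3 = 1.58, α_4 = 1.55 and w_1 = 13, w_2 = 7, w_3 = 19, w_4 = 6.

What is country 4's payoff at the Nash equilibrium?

38.75

∂u_i/∂s_i = α_i − 1, so country i contributes w_i if α_i > 1, else 0.
α_i > 1 for i ∈ {3, 4}; NE contributions (0, 0, 19, 6), S = 25.
u_4 = (6 − 6) + 1.55·25 = 38.75.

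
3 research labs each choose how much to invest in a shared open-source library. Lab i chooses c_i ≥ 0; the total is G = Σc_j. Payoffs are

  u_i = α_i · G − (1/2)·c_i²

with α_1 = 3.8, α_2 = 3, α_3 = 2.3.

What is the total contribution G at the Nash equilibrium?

Lab i's FOC: ∂u_i/∂c_i = α_i − c_i = 0, so c_i* = α_i.
NE contributions = (3.8, 3, 2.3); G = 9.1.

9.1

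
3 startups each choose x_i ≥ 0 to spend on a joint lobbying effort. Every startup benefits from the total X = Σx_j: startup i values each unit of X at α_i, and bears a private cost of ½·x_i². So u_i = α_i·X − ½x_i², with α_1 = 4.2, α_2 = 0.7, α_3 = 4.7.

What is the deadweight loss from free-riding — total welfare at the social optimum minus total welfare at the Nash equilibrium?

Startup i's FOC: ∂u_i/∂x_i = α_i − x_i = 0, so x_i* = α_i.
NE contributions = (4.2, 0.7, 4.7); X = 9.6.
W^NE = (Σα)·X − ½Σα_i² = 9.6² − ½·40.22 = 72.05.
Planner sets x_i = Σα_j = 9.6 for every i, so X^SO = 3·9.6 = 28.8.
W^SO = (Σα)·X^SO − ½·3·(Σα)² = (3/2)·9.6² = 138.24.
Deadweight loss = W^SO − W^NE = 66.19.

66.19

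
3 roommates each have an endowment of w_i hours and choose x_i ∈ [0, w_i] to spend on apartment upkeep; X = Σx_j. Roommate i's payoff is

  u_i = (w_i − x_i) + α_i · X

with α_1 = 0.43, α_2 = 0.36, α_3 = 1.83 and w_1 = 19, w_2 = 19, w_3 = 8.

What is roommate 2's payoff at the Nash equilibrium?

∂u_i/∂x_i = α_i − 1, so roommate i contributes w_i if α_i > 1, else 0.
α_i > 1 for i ∈ {3}; NE contributions (0, 0, 8), X = 8.
u_2 = (19 − 0) + 0.36·8 = 21.88.

21.88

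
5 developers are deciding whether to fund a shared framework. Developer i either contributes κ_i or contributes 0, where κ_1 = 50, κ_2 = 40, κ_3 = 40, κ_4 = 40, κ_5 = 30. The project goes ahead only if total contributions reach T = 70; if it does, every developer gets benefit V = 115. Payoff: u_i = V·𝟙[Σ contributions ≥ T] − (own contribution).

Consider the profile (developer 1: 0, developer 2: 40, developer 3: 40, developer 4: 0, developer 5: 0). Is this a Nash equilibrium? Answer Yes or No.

Yes

Total = 80 ≥ 70: provided.
Developer 1 (pledges 0, payoff 115): pledging 50 → total 130, payoff 65. No gain.
Developer 2 (pledges 40, payoff 75): dropping to 0 → total 40, payoff 0. No gain.
Developer 3 (pledges 40, payoff 75): dropping to 0 → total 40, payoff 0. No gain.
Developer 4 (pledges 0, payoff 115): pledging 40 → total 120, payoff 75. No gain.
Developer 5 (pledges 0, payoff 115): pledging 30 → total 110, payoff 85. No gain.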